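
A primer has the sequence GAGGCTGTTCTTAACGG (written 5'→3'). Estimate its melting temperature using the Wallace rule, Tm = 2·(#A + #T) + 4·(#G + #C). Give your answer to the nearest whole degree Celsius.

52°C

Base counts: A=3, T=5, G=6, C=3 (length 17).
Tm = 2·(3+5) + 4·(6+3) = 2·8 + 4·9 = 16 + 36 = 52°C.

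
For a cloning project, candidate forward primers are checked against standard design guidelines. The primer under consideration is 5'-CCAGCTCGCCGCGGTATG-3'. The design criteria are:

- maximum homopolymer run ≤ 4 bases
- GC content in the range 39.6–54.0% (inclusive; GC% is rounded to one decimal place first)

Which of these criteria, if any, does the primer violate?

Fails: GC content.

Base counts: A=2, T=3, G=6, C=7 (length 18).
homopolymer run: longest run = 2 ✓
GC content: GC 13/18 = 72.2%, outside 39.6–54.0% ✗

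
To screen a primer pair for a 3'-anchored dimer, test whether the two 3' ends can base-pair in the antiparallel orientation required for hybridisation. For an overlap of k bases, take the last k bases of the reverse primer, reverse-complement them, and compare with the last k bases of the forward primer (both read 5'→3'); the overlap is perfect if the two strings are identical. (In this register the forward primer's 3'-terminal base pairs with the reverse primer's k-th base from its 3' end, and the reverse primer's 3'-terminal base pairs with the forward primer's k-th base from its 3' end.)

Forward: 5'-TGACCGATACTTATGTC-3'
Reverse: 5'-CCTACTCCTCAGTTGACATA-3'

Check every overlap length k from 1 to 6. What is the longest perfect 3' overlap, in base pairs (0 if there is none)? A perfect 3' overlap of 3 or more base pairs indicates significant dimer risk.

Last 6 bases (5'→3') — forward …TATGTC, reverse …GACATA.
Reverse complement of the reverse primer's last 6 bases: TATGTC; its first k bases are the reverse complement of the reverse primer's last k bases, so a perfect k-base overlap needs the forward primer's last k bases to equal them.
Comparing (forward last k vs required): k=1: C vs T ✗; k=2: TC vs TA ✗; k=3: GTC vs TAT ✗; k=4: TGTC vs TATG ✗; k=5: ATGTC vs TATGT ✗; k=6: TATGTC vs TATGTC ✓.
Only k = 6 is perfect, so the longest perfect 3' overlap is 6.

Longest perfect overlap: 6 complementary base pairs; significant dimer risk (threshold 3).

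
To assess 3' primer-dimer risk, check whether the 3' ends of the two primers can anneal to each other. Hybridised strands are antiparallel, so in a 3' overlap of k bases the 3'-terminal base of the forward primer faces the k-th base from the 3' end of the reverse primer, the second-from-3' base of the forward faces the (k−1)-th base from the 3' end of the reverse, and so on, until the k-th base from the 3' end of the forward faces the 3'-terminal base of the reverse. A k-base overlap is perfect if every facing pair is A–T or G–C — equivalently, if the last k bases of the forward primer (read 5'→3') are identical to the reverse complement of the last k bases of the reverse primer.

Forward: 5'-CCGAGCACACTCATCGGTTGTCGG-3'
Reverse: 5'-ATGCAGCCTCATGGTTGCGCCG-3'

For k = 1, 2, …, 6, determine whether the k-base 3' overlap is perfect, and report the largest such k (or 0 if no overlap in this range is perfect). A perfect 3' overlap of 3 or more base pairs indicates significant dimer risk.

Last 6 bases (5'→3') — forward …TGTCGG, reverse …GCGCCG.
Reverse complement of the reverse primer's last 6 bases: CGGCGC; its first k bases are the reverse complement of the reverse primer's last k bases, so a perfect k-base overlap needs the forward primer's last k bases to equal them.
Comparing (forward last k vs required): k=1: G vs C ✗; k=2: GG vs CG ✗; k=3: CGG vs CGG ✓; k=4: TCGG vs CGGC ✗; k=5: GTCGG vs CGGCG ✗; k=6: TGTCGG vs CGGCGC ✗.
Only k = 3 is perfect, so the longest perfect 3' overlap is 3.

Longest perfect overlap: 3 complementary base pairs; significant dimer risk (threshold 3).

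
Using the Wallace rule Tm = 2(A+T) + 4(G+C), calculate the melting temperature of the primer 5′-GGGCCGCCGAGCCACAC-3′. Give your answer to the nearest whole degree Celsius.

Base counts: A=3, T=0, G=6, C=8 (length 17).
Tm = 2·(3+0) + 4·(6+8) = 2·3 + 4·14 = 6 + 56 = 62°C.

62°C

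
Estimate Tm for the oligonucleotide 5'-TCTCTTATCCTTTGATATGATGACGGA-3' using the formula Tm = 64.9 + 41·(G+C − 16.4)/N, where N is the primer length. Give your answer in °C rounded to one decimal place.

Base counts: A=6, T=11, G=5, C=5; G+C = 10, N = 27.
Tm = 64.9 + 41·(10 − 16.4)/27 = 64.9 + -262.40/27 = 55.2°C.

55.2°C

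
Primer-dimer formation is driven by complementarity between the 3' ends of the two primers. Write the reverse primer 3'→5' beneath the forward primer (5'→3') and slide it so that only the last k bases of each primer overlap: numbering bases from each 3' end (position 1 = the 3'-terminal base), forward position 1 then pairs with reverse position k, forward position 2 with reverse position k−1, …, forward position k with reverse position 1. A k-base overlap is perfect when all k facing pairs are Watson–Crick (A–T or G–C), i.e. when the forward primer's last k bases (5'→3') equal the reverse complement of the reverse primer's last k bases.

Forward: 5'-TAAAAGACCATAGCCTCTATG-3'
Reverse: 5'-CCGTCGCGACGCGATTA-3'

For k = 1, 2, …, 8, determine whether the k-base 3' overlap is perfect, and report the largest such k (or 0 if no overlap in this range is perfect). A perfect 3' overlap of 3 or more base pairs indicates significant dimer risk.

Longest perfect overlap: 0 complementary base pairs; below the dimer-risk threshold (threshold 3).

Last 8 bases (5'→3') — forward …CCTCTATG, reverse …CGCGATTA.
Reverse complement of the reverse primer's last 8 bases: TAATCGCG; its first k bases are the reverse complement of the reverse primer's last k bases, so a perfect k-base overlap needs the forward primer's last k bases to equal them.
Comparing (forward last k vs required): k=1: G vs T ✗; k=2: TG vs TA ✗; k=3: ATG vs TAA ✗; k=4: TATG vs TAAT ✗; k=5: CTATG vs TAATC ✗; k=6: TCTATG vs TAATCG ✗; k=7: CTCTATG vs TAATCGC ✗; k=8: CCTCTATG vs TAATCGCG ✗.
No overlap length from 1 to 8 is perfect, so the longest perfect 3' overlap is 0.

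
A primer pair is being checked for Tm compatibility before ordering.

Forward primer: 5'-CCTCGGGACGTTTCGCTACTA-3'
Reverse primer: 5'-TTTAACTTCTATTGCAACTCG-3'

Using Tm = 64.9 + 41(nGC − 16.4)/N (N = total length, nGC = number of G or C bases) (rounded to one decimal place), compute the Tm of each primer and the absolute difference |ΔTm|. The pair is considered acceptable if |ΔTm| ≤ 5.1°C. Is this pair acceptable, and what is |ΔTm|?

Forward: G+C = 12, N = 21 → Tm = 64.9 + 41·(12 − 16.4)/21 = 56.3°C.
Reverse: G+C = 7, N = 21 → Tm = 64.9 + 41·(7 − 16.4)/21 = 46.5°C.
|ΔTm| = |56.3 − 46.5| = 9.8°C, > 5.1°C.

|ΔTm| = 9.8°C; the pair is not acceptable.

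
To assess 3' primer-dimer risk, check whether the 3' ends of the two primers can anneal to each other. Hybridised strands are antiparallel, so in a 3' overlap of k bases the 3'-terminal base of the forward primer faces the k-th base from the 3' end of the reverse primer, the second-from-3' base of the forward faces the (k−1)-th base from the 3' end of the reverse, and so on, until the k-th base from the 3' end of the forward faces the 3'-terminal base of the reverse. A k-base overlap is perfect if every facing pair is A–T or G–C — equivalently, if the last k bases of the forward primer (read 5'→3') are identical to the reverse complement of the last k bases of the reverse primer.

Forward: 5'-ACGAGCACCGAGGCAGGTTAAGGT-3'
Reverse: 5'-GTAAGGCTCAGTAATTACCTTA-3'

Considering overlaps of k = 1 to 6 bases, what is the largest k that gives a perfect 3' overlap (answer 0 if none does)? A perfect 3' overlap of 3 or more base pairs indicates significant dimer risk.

Last 6 bases (5'→3') — forward …TAAGGT, reverse …ACCTTA.
Reverse complement of the reverse primer's last 6 bases: TAAGGT; its first k bases are the reverse complement of the reverse primer's last k bases, so a perfect k-base overlap needs the forward primer's last k bases to equal them.
Comparing (forward last k vs required): k=1: T vs T ✓; k=2: GT vs TA ✗; k=3: GGT vs TAA ✗; k=4: AGGT vs TAAG ✗; k=5: AAGGT vs TAAGG ✗; k=6: TAAGGT vs TAAGGT ✓.
Perfect overlaps at k = 1, 6; the largest is 6.

Longest perfect overlap: 6 complementary base pairs; significant dimer risk (threshold 3).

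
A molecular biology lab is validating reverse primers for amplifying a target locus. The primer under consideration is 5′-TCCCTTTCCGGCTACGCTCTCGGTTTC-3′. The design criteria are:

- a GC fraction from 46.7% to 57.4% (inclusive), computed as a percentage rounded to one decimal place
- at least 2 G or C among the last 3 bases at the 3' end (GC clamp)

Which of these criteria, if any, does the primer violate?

Base counts: A=1, T=10, G=5, C=11 (length 27).
GC content: GC 16/27 = 59.3%, outside 46.7–57.4% ✗
GC clamp: 3' end TTC has 1 G/C, need ≥2 ✗

Fails: GC content, GC clamp.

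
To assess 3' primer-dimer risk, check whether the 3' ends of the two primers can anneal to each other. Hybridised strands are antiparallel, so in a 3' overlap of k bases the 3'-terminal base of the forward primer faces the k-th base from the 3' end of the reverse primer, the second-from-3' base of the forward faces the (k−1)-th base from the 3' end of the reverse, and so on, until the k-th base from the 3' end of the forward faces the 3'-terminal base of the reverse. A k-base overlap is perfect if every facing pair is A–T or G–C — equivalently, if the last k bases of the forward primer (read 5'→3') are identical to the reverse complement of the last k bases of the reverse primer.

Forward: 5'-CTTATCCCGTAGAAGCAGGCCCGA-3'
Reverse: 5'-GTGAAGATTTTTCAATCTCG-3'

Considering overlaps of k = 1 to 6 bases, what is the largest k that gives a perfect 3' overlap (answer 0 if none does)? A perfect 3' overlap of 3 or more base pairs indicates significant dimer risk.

Last 6 bases (5'→3') — forward …GCCCGA, reverse …ATCTCG.
Reverse complement of the reverse primer's last 6 bases: CGAGAT; its first k bases are the reverse complement of the reverse primer's last k bases, so a perfect k-base overlap needs the forward primer's last k bases to equal them.
Comparing (forward last k vs required): k=1: A vs C ✗; k=2: GA vs CG ✗; k=3: CGA vs CGA ✓; k=4: CCGA vs CGAG ✗; k=5: CCCGA vs CGAGA ✗; k=6: GCCCGA vs CGAGAT ✗.
Only k = 3 is perfect, so the longest perfect 3' overlap is 3.

Longest perfect overlap: 3 complementary base pairs; significant dimer risk (threshold 3).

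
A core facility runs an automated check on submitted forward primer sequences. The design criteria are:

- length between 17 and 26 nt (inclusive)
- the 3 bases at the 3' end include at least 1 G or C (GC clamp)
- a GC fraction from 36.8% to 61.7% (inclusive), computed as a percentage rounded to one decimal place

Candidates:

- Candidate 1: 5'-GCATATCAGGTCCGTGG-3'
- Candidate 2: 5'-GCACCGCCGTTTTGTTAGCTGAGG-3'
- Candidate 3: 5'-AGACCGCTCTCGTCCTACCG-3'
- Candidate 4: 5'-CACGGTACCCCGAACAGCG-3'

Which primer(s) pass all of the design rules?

Candidate 1 (17 nt, A=3 T=4 G=6 C=4): length 17 ✓; 3' end TGG has 2 G/C ✓; GC 10/17 = 58.8% ✓ — passes.
Candidate 2 (24 nt, A=3 T=7 G=8 C=6): length 24 ✓; 3' end AGG has 2 G/C ✓; GC 14/24 = 58.3% ✓ — passes.
Candidate 3 (20 nt, A=3 T=4 G=4 C=9): length 20 ✓; 3' end CCG has 3 G/C ✓; GC 13/20 = 65.0%, outside 36.8–61.7% ✗ — fails.
Candidate 4 (19 nt, A=5 T=1 G=5 C=8): length 19 ✓; 3' end GCG has 3 G/C ✓; GC 13/19 = 68.4%, outside 36.8–61.7% ✗ — fails.

Candidate 1 and Candidate 2.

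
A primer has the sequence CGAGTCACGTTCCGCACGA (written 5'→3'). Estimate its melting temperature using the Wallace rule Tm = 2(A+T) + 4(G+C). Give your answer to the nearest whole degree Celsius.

62°C

Base counts: A=4, T=3, G=5, C=7 (length 19).
Tm = 2·(4+3) + 4·(5+7) = 2·7 + 4·12 = 14 + 48 = 62°C.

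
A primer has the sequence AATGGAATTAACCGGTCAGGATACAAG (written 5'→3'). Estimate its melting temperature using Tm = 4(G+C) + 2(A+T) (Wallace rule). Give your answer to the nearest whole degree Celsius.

Base counts: A=11, T=5, G=7, C=4 (length 27).
Tm = 2·(11+5) + 4·(7+4) = 2·16 + 4·11 = 32 + 44 = 76°C.

76°C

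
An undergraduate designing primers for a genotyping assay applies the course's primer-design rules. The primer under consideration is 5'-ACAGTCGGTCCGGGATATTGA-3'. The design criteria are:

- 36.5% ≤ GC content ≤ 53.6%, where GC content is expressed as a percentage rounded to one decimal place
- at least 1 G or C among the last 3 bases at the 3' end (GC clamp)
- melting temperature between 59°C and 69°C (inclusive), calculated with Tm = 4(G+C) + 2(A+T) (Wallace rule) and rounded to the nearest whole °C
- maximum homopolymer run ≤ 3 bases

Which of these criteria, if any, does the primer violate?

Meets all criteria.

Base counts: A=5, T=5, G=7, C=4 (length 21).
GC content: GC 11/21 = 52.4% ✓
GC clamp: 3' end TGA has 1 G/C ✓
Tm: Tm = 2·10 + 4·11 = 64°C ✓
homopolymer run: longest run = 3 ✓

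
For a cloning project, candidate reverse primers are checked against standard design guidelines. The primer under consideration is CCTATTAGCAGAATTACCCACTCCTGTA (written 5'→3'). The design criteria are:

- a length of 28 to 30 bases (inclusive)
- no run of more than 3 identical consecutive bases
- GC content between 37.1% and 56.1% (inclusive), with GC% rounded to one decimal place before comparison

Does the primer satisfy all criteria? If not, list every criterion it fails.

Base counts: A=8, T=8, G=3, C=9 (length 28).
length: length 28 ✓
homopolymer run: longest run = 3 ✓
GC content: GC 12/28 = 42.9% ✓

Meets all criteria.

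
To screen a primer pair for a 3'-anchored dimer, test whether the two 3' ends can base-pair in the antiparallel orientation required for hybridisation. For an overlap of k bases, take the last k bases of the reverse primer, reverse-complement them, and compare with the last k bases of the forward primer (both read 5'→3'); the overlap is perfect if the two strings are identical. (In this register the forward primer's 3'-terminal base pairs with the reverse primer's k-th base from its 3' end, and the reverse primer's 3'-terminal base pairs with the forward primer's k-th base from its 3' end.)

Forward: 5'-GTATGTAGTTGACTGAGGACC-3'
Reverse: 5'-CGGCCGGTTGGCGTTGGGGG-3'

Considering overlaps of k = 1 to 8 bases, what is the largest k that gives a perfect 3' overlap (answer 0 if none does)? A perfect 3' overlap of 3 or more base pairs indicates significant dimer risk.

Last 8 bases (5'→3') — forward …TGAGGACC, reverse …GTTGGGGG.
Reverse complement of the reverse primer's last 8 bases: CCCCCAAC; its first k bases are the reverse complement of the reverse primer's last k bases, so a perfect k-base overlap needs the forward primer's last k bases to equal them.
Comparing (forward last k vs required): k=1: C vs C ✓; k=2: CC vs CC ✓; k=3: ACC vs CCC ✗; k=4: GACC vs CCCC ✗; k=5: GGACC vs CCCCC ✗; k=6: AGGACC vs CCCCCA ✗; k=7: GAGGACC vs CCCCCAA ✗; k=8: TGAGGACC vs CCCCCAAC ✗.
Perfect overlaps at k = 1, 2; the largest is 2.

Longest perfect overlap: 2 complementary base pairs; below the dimer-risk threshold (threshold 3).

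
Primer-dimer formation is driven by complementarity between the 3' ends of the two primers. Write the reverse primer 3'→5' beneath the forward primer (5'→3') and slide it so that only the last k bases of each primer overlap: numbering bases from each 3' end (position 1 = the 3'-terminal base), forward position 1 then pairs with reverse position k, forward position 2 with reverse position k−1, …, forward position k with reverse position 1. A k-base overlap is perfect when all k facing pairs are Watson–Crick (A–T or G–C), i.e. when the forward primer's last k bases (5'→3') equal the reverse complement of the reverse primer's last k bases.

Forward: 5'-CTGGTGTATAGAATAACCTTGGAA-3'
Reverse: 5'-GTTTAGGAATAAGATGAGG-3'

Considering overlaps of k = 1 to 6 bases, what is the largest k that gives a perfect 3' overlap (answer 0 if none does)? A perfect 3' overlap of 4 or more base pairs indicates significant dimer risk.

Last 6 bases (5'→3') — forward …TTGGAA, reverse …ATGAGG.
Reverse complement of the reverse primer's last 6 bases: CCTCAT; its first k bases are the reverse complement of the reverse primer's last k bases, so a perfect k-base overlap needs the forward primer's last k bases to equal them.
Comparing (forward last k vs required): k=1: A vs C ✗; k=2: AA vs CC ✗; k=3: GAA vs CCT ✗; k=4: GGAA vs CCTC ✗; k=5: TGGAA vs CCTCA ✗; k=6: TTGGAA vs CCTCAT ✗.
No overlap length from 1 to 6 is perfect, so the longest perfect 3' overlap is 0.

Longest perfect overlap: 0 complementary base pairs; below the dimer-risk threshold (threshold 4).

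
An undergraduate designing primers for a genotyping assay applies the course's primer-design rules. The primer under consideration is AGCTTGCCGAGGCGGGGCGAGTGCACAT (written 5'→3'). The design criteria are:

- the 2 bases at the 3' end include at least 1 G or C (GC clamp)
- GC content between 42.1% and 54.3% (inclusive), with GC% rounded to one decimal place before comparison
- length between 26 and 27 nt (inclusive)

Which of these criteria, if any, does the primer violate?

Base counts: A=5, T=4, G=12, C=7 (length 28).
GC clamp: 3' end AT has 0 G/C, need ≥1 ✗
GC content: GC 19/28 = 67.9%, outside 42.1–54.3% ✗
length: length 28, outside 26–27 ✗

Fails: GC clamp, GC content, length.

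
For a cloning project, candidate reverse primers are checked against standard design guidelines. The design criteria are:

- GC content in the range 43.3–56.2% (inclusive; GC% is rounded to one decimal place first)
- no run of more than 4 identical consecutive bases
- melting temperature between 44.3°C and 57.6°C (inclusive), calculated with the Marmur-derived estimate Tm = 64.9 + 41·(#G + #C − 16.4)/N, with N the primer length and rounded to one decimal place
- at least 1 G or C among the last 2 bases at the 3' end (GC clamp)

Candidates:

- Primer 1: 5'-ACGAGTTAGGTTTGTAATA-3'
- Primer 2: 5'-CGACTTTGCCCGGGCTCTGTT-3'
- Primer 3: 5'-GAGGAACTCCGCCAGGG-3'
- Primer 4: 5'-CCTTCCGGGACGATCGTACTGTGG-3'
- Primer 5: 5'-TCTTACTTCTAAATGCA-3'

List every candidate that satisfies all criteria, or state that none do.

Primer 1 (19 nt, A=6 T=7 G=5 C=1): GC 6/19 = 31.6%, outside 43.3–56.2% ✗; longest run = 3 ✓; Tm = 64.9 + 41·(6 − 16.4)/19 = 42.5°C, outside 44.3–57.6°C ✗; 3' end TA has 0 G/C, need ≥1 ✗ — fails.
Primer 2 (21 nt, A=1 T=7 G=6 C=7): GC 13/21 = 61.9%, outside 43.3–56.2% ✗; longest run = 3 ✓; Tm = 64.9 + 41·(13 − 16.4)/21 = 58.3°C, outside 44.3–57.6°C ✗; 3' end TT has 0 G/C, need ≥1 ✗ — fails.
Primer 3 (17 nt, A=4 T=1 G=7 C=5): GC 12/17 = 70.6%, outside 43.3–56.2% ✗; longest run = 3 ✓; Tm = 64.9 + 41·(12 − 16.4)/17 = 54.3°C ✓; 3' end GG has 2 G/C ✓ — fails.
Primer 4 (24 nt, A=3 T=6 G=8 C=7): GC 15/24 = 62.5%, outside 43.3–56.2% ✗; longest run = 3 ✓; Tm = 64.9 + 41·(15 − 16.4)/24 = 62.5°C, outside 44.3–57.6°C ✗; 3' end GG has 2 G/C ✓ — fails.
Primer 5 (17 nt, A=5 T=7 G=1 C=4): GC 5/17 = 29.4%, outside 43.3–56.2% ✗; longest run = 3 ✓; Tm = 64.9 + 41·(5 − 16.4)/17 = 37.4°C, outside 44.3–57.6°C ✗; 3' end CA has 1 G/C ✓ — fails.

None of the candidates satisfy all criteria.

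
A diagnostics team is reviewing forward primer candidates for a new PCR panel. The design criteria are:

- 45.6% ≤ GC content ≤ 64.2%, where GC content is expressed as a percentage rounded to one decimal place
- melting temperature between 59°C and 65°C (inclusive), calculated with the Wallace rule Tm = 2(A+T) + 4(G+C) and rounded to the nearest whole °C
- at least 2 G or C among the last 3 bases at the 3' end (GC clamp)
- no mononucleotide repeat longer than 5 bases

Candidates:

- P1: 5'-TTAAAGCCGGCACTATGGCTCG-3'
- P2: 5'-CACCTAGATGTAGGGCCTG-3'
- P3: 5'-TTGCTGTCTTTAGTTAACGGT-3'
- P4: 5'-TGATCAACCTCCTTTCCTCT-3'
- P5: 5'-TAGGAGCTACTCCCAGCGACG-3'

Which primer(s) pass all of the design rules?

P1 (22 nt, A=5 T=5 G=6 C=6): GC 12/22 = 54.5% ✓; Tm = 2·10 + 4·12 = 68°C, outside 59–65°C ✗; 3' end TCG has 2 G/C ✓; longest run = 3 ✓ — fails.
P2 (19 nt, A=4 T=4 G=6 C=5): GC 11/19 = 57.9% ✓; Tm = 2·8 + 4·11 = 60°C ✓; 3' end CTG has 2 G/C ✓; longest run = 3 ✓ — passes.
P3 (21 nt, A=3 T=10 G=5 C=3): GC 8/21 = 38.1%, outside 45.6–64.2% ✗; Tm = 2·13 + 4·8 = 58°C, outside 59–65°C ✗; 3' end GGT has 2 G/C ✓; longest run = 3 ✓ — fails.
P4 (20 nt, A=3 T=8 G=1 C=8): GC 9/20 = 45.0%, outside 45.6–64.2% ✗; Tm = 2·11 + 4·9 = 58°C, outside 59–65°C ✗; 3' end TCT has 1 G/C, need ≥2 ✗; longest run = 3 ✓ — fails.
P5 (21 nt, A=5 T=3 G=6 C=7): GC 13/21 = 61.9% ✓; Tm = 2·8 + 4·13 = 68°C, outside 59–65°C ✗; 3' end ACG has 2 G/C ✓; longest run = 3 ✓ — fails.

P2 only.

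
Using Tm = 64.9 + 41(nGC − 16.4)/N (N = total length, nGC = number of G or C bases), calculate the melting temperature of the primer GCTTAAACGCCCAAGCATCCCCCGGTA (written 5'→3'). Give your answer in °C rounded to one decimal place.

Base counts: A=7, T=4, G=5, C=11; G+C = 16, N = 27.
Tm = 64.9 + 41·(16 − 16.4)/27 = 64.9 + -16.40/27 = 64.3°C.

64.3°C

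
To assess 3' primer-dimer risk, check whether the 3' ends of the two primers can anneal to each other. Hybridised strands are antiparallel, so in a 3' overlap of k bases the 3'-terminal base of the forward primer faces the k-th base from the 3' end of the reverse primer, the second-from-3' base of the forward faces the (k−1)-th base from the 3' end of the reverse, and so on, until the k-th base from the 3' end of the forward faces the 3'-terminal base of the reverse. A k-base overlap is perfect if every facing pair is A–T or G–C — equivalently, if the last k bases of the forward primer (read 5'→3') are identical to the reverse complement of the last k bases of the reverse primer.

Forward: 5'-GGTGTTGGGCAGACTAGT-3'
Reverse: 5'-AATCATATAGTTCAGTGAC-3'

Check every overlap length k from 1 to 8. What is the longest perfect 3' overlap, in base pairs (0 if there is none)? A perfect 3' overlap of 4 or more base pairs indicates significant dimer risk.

Last 8 bases (5'→3') — forward …AGACTAGT, reverse …TCAGTGAC.
Reverse complement of the reverse primer's last 8 bases: GTCACTGA; its first k bases are the reverse complement of the reverse primer's last k bases, so a perfect k-base overlap needs the forward primer's last k bases to equal them.
Comparing (forward last k vs required): k=1: T vs G ✗; k=2: GT vs GT ✓; k=3: AGT vs GTC ✗; k=4: TAGT vs GTCA ✗; k=5: CTAGT vs GTCAC ✗; k=6: ACTAGT vs GTCACT ✗; k=7: GACTAGT vs GTCACTG ✗; k=8: AGACTAGT vs GTCACTGA ✗.
Only k = 2 is perfect, so the longest perfect 3' overlap is 2.

Longest perfect overlap: 2 complementary base pairs; below the dimer-risk threshold (threshold 4).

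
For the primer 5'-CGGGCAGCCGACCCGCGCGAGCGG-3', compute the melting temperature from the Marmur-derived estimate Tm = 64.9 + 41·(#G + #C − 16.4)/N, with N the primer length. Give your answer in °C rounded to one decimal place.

Base counts: A=3, T=0, G=11, C=10; G+C = 21, N = 24.
Tm = 64.9 + 41·(21 − 16.4)/24 = 64.9 + 188.60/24 = 72.8°C.

72.8°C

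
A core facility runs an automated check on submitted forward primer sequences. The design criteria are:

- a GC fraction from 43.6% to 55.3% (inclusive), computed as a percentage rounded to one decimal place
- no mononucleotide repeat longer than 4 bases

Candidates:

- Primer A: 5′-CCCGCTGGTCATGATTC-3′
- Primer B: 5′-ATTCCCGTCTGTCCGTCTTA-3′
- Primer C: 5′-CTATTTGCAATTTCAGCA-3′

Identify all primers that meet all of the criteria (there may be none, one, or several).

Primer B only.

Primer A (17 nt, A=2 T=5 G=4 C=6): GC 10/17 = 58.8%, outside 43.6–55.3% ✗; longest run = 3 ✓ — fails.
Primer B (20 nt, A=2 T=8 G=3 C=7): GC 10/20 = 50.0% ✓; longest run = 3 ✓ — passes.
Primer C (18 nt, A=5 T=7 G=2 C=4): GC 6/18 = 33.3%, outside 43.6–55.3% ✗; longest run = 3 ✓ — fails.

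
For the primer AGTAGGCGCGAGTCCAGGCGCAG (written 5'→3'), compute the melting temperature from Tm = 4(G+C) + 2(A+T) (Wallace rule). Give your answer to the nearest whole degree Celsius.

Base counts: A=5, T=2, G=10, C=6 (length 23).
Tm = 2·(5+2) + 4·(10+6) = 2·7 + 4·16 = 14 + 64 = 78°C.

78°C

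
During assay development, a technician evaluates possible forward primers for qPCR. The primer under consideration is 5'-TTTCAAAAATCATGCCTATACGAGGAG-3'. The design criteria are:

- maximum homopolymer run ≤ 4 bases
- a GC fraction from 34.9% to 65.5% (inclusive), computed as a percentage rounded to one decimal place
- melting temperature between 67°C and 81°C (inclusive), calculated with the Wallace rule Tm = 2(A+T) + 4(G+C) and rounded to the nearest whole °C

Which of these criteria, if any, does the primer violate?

Fails: homopolymer run.

Base counts: A=10, T=7, G=5, C=5 (length 27).
homopolymer run: longest run = 5, exceeds 4 ✗
GC content: GC 10/27 = 37.0% ✓
Tm: Tm = 2·17 + 4·10 = 74°C ✓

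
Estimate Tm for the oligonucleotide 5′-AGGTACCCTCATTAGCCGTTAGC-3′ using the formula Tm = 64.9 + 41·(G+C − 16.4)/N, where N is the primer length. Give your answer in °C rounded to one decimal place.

57.1°C

Base counts: A=5, T=6, G=5, C=7; G+C = 12, N = 23.
Tm = 64.9 + 41·(12 − 16.4)/23 = 64.9 + -180.40/23 = 57.1°C.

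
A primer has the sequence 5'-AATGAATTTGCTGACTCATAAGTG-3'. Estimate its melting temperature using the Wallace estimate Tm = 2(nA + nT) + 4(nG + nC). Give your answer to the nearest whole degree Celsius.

64°C

Base counts: A=8, T=8, G=5, C=3 (length 24).
Tm = 2·(8+8) + 4·(5+3) = 2·16 + 4·8 = 32 + 32 = 64°C.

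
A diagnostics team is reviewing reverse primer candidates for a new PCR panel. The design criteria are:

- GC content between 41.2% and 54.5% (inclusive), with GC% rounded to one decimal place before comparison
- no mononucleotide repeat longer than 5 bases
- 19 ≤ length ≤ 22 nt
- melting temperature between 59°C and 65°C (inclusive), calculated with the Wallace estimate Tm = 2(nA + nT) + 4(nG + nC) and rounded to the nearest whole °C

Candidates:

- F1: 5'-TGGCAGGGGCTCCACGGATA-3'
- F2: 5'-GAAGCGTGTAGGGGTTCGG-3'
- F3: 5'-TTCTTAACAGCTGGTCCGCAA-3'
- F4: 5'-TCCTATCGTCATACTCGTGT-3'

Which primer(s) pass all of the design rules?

F3 only.

F1 (20 nt, A=4 T=3 G=8 C=5): GC 13/20 = 65.0%, outside 41.2–54.5% ✗; longest run = 4 ✓; length 20 ✓; Tm = 2·7 + 4·13 = 66°C, outside 59–65°C ✗ — fails.
F2 (19 nt, A=3 T=4 G=10 C=2): GC 12/19 = 63.2%, outside 41.2–54.5% ✗; longest run = 4 ✓; length 19 ✓; Tm = 2·7 + 4·12 = 62°C ✓ — fails.
F3 (21 nt, A=5 T=6 G=4 C=6): GC 10/21 = 47.6% ✓; longest run = 2 ✓; length 21 ✓; Tm = 2·11 + 4·10 = 62°C ✓ — passes.
F4 (20 nt, A=3 T=8 G=3 C=6): GC 9/20 = 45.0% ✓; longest run = 2 ✓; length 20 ✓; Tm = 2·11 + 4·9 = 58°C, outside 59–65°C ✗ — fails.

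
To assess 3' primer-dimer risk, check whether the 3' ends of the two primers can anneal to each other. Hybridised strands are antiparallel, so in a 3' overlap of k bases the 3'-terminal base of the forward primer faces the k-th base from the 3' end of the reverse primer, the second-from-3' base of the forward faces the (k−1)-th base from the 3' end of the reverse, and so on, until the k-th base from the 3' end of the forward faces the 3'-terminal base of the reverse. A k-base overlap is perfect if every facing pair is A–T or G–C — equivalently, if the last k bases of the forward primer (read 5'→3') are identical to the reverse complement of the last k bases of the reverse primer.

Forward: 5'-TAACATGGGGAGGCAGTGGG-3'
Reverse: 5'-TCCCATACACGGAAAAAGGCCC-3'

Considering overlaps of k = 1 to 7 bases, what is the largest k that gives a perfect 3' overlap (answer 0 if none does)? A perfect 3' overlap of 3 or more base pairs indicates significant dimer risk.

Last 7 bases (5'→3') — forward …CAGTGGG, reverse …AAGGCCC.
Reverse complement of the reverse primer's last 7 bases: GGGCCTT; its first k bases are the reverse complement of the reverse primer's last k bases, so a perfect k-base overlap needs the forward primer's last k bases to equal them.
Comparing (forward last k vs required): k=1: G vs G ✓; k=2: GG vs GG ✓; k=3: GGG vs GGG ✓; k=4: TGGG vs GGGC ✗; k=5: GTGGG vs GGGCC ✗; k=6: AGTGGG vs GGGCCT ✗; k=7: CAGTGGG vs GGGCCTT ✗.
Perfect overlaps at k = 1, 2, 3; the largest is 3.

Longest perfect overlap: 3 complementary base pairs; significant dimer risk (threshold 3).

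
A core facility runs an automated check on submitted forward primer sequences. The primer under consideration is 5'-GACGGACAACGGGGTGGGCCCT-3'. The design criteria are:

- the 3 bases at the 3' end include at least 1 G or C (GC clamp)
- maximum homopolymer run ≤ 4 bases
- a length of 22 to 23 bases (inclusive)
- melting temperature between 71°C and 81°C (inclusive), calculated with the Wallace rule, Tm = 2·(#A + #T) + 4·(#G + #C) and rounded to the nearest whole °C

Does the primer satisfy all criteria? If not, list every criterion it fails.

Meets all criteria.

Base counts: A=4, T=2, G=10, C=6 (length 22).
GC clamp: 3' end CCT has 2 G/C ✓
homopolymer run: longest run = 4 ✓
length: length 22 ✓
Tm: Tm = 2·6 + 4·16 = 76°C ✓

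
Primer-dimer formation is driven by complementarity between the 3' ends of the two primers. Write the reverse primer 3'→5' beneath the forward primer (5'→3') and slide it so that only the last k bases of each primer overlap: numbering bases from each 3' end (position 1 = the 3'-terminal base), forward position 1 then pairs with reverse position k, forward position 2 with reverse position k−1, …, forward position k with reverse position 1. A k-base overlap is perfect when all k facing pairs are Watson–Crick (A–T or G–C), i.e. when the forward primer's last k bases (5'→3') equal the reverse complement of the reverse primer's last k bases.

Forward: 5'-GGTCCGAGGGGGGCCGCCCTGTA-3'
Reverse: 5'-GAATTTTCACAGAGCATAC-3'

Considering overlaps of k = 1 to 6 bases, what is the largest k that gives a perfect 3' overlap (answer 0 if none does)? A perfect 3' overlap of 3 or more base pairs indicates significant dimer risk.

Longest perfect overlap: 3 complementary base pairs; significant dimer risk (threshold 3).

Last 6 bases (5'→3') — forward …CCTGTA, reverse …GCATAC.
Reverse complement of the reverse primer's last 6 bases: GTATGC; its first k bases are the reverse complement of the reverse primer's last k bases, so a perfect k-base overlap needs the forward primer's last k bases to equal them.
Comparing (forward last k vs required): k=1: A vs G ✗; k=2: TA vs GT ✗; k=3: GTA vs GTA ✓; k=4: TGTA vs GTAT ✗; k=5: CTGTA vs GTATG ✗; k=6: CCTGTA vs GTATGC ✗.
Only k = 3 is perfect, so the longest perfect 3' overlap is 3.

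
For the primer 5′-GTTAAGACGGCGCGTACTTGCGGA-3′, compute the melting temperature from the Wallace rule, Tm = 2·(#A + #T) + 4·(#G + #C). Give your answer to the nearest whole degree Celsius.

Base counts: A=5, T=5, G=9, C=5 (length 24).
Tm = 2·(5+5) + 4·(9+5) = 2·10 + 4·14 = 20 + 56 = 76°C.

76°C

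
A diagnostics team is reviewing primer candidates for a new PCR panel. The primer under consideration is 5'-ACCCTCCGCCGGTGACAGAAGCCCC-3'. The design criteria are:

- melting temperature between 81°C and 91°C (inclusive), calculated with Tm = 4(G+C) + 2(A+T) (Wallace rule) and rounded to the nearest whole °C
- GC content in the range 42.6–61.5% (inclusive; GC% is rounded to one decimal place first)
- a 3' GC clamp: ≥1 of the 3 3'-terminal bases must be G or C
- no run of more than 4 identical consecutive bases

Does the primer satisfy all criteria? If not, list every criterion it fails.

Fails: GC content.

Base counts: A=5, T=2, G=6, C=12 (length 25).
Tm: Tm = 2·7 + 4·18 = 86°C ✓
GC content: GC 18/25 = 72.0%, outside 42.6–61.5% ✗
GC clamp: 3' end CCC has 3 G/C ✓
homopolymer run: longest run = 4 ✓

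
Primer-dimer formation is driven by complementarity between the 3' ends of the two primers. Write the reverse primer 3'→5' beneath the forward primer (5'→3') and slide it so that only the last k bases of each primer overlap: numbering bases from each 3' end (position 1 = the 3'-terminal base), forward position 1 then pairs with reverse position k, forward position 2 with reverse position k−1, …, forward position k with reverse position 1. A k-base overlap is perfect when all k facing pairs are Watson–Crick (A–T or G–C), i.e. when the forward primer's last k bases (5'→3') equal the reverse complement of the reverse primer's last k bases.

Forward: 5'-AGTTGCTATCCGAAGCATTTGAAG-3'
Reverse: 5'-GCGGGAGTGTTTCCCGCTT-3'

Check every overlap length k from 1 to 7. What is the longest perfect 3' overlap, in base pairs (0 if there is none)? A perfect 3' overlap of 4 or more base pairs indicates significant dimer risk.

Longest perfect overlap: 3 complementary base pairs; below the dimer-risk threshold (threshold 4).

Last 7 bases (5'→3') — forward …TTTGAAG, reverse …CCCGCTT.
Reverse complement of the reverse primer's last 7 bases: AAGCGGG; its first k bases are the reverse complement of the reverse primer's last k bases, so a perfect k-base overlap needs the forward primer's last k bases to equal them.
Comparing (forward last k vs required): k=1: G vs A ✗; k=2: AG vs AA ✗; k=3: AAG vs AAG ✓; k=4: GAAG vs AAGC ✗; k=5: TGAAG vs AAGCG ✗; k=6: TTGAAG vs AAGCGG ✗; k=7: TTTGAAG vs AAGCGGG ✗.
Only k = 3 is perfect, so the longest perfect 3' overlap is 3.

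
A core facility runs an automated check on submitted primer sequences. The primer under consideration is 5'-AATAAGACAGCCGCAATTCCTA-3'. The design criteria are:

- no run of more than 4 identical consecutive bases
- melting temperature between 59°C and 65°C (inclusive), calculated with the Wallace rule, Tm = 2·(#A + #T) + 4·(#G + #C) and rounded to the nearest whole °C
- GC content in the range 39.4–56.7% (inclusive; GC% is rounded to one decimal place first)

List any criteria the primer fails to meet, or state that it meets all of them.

Meets all criteria.

Base counts: A=9, T=4, G=3, C=6 (length 22).
homopolymer run: longest run = 2 ✓
Tm: Tm = 2·13 + 4·9 = 62°C ✓
GC content: GC 9/22 = 40.9% ✓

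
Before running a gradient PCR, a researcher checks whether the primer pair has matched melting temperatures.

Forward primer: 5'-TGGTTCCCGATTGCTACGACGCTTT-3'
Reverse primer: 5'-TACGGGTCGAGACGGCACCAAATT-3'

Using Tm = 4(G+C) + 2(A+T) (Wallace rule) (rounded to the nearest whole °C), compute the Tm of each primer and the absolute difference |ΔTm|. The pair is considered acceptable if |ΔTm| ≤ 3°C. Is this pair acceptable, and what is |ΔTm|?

|ΔTm| = 2°C; the pair is acceptable.

Forward: A=3 T=9 G=6 C=7 → Tm = 2·12 + 4·13 = 76°C.
Reverse: A=7 T=4 G=7 C=6 → Tm = 2·11 + 4·13 = 74°C.
|ΔTm| = |76 − 74| = 2°C, ≤ 3°C.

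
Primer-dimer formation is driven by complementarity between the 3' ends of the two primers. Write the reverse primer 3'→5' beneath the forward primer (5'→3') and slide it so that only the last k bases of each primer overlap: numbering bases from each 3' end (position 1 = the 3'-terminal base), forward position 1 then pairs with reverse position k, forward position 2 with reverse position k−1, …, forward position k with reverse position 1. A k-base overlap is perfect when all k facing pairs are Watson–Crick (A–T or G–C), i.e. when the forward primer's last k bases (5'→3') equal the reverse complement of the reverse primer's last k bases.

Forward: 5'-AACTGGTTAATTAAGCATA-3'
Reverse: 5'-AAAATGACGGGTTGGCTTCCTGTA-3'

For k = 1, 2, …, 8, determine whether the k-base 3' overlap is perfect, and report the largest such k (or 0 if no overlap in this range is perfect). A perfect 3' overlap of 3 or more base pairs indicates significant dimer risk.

Last 8 bases (5'→3') — forward …TAAGCATA, reverse …TTCCTGTA.
Reverse complement of the reverse primer's last 8 bases: TACAGGAA; its first k bases are the reverse complement of the reverse primer's last k bases, so a perfect k-base overlap needs the forward primer's last k bases to equal them.
Comparing (forward last k vs required): k=1: A vs T ✗; k=2: TA vs TA ✓; k=3: ATA vs TAC ✗; k=4: CATA vs TACA ✗; k=5: GCATA vs TACAG ✗; k=6: AGCATA vs TACAGG ✗; k=7: AAGCATA vs TACAGGA ✗; k=8: TAAGCATA vs TACAGGAA ✗.
Only k = 2 is perfect, so the longest perfect 3' overlap is 2.

Longest perfect overlap: 2 complementary base pairs; below the dimer-risk threshold (threshold 3).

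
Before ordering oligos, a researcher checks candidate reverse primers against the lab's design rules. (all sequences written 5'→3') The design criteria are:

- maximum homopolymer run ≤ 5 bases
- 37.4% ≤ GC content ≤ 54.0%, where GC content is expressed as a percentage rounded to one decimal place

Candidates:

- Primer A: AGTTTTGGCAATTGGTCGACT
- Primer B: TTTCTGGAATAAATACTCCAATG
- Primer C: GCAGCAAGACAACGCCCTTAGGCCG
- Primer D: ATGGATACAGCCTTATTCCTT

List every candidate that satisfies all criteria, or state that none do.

Primer A and Primer D.

Primer A (21 nt, A=4 T=8 G=6 C=3): longest run = 4 ✓; GC 9/21 = 42.9% ✓ — passes.
Primer B (23 nt, A=8 T=8 G=3 C=4): longest run = 3 ✓; GC 7/23 = 30.4%, outside 37.4–54.0% ✗ — fails.
Primer C (25 nt, A=7 T=2 G=7 C=9): longest run = 3 ✓; GC 16/25 = 64.0%, outside 37.4–54.0% ✗ — fails.
Primer D (21 nt, A=5 T=8 G=3 C=5): longest run = 2 ✓; GC 8/21 = 38.1% ✓ — passes.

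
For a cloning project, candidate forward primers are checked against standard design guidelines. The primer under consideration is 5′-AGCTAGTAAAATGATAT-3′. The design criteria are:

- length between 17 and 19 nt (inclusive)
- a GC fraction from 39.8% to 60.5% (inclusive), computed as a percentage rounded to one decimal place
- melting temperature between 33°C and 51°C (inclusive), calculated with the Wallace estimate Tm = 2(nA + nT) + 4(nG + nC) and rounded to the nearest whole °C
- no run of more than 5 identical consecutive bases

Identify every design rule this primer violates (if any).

Fails: GC content.

Base counts: A=8, T=5, G=3, C=1 (length 17).
length: length 17 ✓
GC content: GC 4/17 = 23.5%, outside 39.8–60.5% ✗
Tm: Tm = 2·13 + 4·4 = 42°C ✓
homopolymer run: longest run = 4 ✓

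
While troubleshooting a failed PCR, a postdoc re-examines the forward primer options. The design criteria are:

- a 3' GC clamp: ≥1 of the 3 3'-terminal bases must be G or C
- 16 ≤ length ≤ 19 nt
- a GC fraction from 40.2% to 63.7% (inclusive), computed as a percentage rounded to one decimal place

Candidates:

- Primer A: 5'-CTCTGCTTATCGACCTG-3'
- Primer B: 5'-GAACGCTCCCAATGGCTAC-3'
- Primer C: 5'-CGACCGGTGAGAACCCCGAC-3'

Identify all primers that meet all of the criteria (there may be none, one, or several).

Primer A (17 nt, A=2 T=6 G=3 C=6): 3' end CTG has 2 G/C ✓; length 17 ✓; GC 9/17 = 52.9% ✓ — passes.
Primer B (19 nt, A=5 T=3 G=4 C=7): 3' end TAC has 1 G/C ✓; length 19 ✓; GC 11/19 = 57.9% ✓ — passes.
Primer C (20 nt, A=5 T=1 G=6 C=8): 3' end GAC has 2 G/C ✓; length 20, outside 16–19 ✗; GC 14/20 = 70.0%, outside 40.2–63.7% ✗ — fails.

Primer A and Primer B.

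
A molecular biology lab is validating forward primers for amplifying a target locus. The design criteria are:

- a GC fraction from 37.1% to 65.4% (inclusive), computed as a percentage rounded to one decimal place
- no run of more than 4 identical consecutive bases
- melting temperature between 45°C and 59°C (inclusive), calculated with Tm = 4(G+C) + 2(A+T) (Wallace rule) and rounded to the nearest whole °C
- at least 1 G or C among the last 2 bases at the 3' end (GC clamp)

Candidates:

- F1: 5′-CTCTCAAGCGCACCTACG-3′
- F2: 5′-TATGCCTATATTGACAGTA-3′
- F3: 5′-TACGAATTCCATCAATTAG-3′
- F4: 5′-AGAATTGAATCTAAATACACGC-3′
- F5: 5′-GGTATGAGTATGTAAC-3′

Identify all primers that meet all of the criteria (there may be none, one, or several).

F1 only.

F1 (18 nt, A=4 T=3 G=3 C=8): GC 11/18 = 61.1% ✓; longest run = 2 ✓; Tm = 2·7 + 4·11 = 58°C ✓; 3' end CG has 2 G/C ✓ — passes.
F2 (19 nt, A=6 T=7 G=3 C=3): GC 6/19 = 31.6%, outside 37.1–65.4% ✗; longest run = 2 ✓; Tm = 2·13 + 4·6 = 50°C ✓; 3' end TA has 0 G/C, need ≥1 ✗ — fails.
F3 (19 nt, A=7 T=6 G=2 C=4): GC 6/19 = 31.6%, outside 37.1–65.4% ✗; longest run = 2 ✓; Tm = 2·13 + 4·6 = 50°C ✓; 3' end AG has 1 G/C ✓ — fails.
F4 (22 nt, A=10 T=5 G=3 C=4): GC 7/22 = 31.8%, outside 37.1–65.4% ✗; longest run = 3 ✓; Tm = 2·15 + 4·7 = 58°C ✓; 3' end GC has 2 G/C ✓ — fails.
F5 (16 nt, A=5 T=5 G=5 C=1): GC 6/16 = 37.5% ✓; longest run = 2 ✓; Tm = 2·10 + 4·6 = 44°C, outside 45–59°C ✗; 3' end AC has 1 G/C ✓ — fails.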